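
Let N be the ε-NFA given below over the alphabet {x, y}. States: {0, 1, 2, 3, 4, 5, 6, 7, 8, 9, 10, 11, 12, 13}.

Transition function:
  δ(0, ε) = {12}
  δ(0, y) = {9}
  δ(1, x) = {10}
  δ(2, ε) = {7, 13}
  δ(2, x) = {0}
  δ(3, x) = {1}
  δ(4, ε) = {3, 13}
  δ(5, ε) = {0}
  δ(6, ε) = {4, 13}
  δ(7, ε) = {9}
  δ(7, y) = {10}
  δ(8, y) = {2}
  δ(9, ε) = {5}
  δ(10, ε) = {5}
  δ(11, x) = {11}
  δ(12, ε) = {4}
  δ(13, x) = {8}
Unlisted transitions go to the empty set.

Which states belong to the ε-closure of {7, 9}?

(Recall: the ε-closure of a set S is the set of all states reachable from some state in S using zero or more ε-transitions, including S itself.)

Start with {7, 9}.
From 9 via ε: add 5.
From 5 via ε: add 0.
From 0 via ε: add 12.
From 12 via ε: add 4.
From 4 via ε: add 3, 13.
No new states can be added; the closed set is {0, 3, 4, 5, 7, 9, 12, 13}.

{0, 3, 4, 5, 7, 9, 12, 13}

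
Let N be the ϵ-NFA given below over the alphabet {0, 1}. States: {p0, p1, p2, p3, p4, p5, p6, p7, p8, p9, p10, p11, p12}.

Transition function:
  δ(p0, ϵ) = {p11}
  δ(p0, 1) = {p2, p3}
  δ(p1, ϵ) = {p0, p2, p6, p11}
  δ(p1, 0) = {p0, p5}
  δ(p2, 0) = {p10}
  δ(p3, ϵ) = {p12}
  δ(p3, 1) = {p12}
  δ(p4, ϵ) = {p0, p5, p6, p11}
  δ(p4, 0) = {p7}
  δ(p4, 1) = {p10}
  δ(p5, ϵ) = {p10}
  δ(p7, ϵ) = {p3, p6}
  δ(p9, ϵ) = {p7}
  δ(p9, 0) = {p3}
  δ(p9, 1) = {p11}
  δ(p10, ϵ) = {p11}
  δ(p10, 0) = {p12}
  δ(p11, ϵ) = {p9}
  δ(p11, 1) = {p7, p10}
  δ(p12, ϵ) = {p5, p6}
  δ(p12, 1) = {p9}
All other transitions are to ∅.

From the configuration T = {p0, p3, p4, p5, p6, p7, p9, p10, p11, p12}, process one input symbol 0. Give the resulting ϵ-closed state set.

p4 on 0 → {p7}.
p9 on 0 → {p3}.
p10 on 0 → {p12}.
No 0-transition from p0, p3, p5, p6, p7, p11, p12.
Union after reading 0: {p3, p7, p12}.
Now take the ϵ-closure:
From p7 via ϵ: add p6.
From p12 via ϵ: add p5.
From p5 via ϵ: add p10.
From p10 via ϵ: add p11.
From p11 via ϵ: add p9.
No new states can be added; the closed set is {p3, p5, p6, p7, p9, p10, p11, p12}.

{p3, p5, p6, p7, p9, p10, p11, p12}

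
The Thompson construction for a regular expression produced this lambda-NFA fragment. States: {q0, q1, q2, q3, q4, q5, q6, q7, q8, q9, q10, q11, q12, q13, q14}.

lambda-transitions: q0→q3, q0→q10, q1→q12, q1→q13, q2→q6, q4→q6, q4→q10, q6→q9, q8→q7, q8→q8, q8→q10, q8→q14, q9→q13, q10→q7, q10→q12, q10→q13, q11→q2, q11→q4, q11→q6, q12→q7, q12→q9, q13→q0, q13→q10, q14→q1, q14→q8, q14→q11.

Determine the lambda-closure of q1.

Start with {q1}.
From q1 via lambda: add q12, q13.
From q12 via lambda: add q7, q9.
From q13 via lambda: add q0, q10.
From q0 via lambda: add q3.
No new states can be added; the closed set is {q0, q1, q3, q7, q9, q10, q12, q13}.

{q0, q1, q3, q7, q9, q10, q12, q13}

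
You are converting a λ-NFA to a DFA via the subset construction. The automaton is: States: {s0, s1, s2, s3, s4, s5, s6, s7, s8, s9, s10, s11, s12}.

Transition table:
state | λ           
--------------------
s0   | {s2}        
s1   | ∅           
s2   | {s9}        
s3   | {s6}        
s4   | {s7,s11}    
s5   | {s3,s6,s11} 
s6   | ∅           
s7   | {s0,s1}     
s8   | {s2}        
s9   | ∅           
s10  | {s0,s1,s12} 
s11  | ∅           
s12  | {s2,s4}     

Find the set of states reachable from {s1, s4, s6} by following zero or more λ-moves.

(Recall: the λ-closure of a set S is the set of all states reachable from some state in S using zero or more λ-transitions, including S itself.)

{s0, s1, s2, s4, s6, s7, s9, s11}

Start with {s1, s4, s6}.
From s4 via λ: add s7, s11.
From s7 via λ: add s0.
From s0 via λ: add s2.
From s2 via λ: add s9.
No new states can be added; the closed set is {s0, s1, s2, s4, s6, s7, s9, s11}.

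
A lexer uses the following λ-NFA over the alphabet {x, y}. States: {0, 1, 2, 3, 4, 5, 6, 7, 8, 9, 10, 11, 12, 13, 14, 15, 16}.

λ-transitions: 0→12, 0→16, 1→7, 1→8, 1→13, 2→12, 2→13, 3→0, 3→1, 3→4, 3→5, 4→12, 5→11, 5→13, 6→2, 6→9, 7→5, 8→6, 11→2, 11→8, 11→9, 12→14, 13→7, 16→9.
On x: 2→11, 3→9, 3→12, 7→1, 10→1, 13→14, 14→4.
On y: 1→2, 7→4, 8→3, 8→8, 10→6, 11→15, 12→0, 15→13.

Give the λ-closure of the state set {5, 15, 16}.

{2, 5, 6, 7, 8, 9, 11, 12, 13, 14, 15, 16}

Start with {5, 15, 16}.
From 5 via λ: add 11, 13.
From 16 via λ: add 9.
From 11 via λ: add 2, 8.
From 13 via λ: add 7.
From 2 via λ: add 12.
From 8 via λ: add 6.
From 12 via λ: add 14.
No new states can be added; the closed set is {2, 5, 6, 7, 8, 9, 11, 12, 13, 14, 15, 16}.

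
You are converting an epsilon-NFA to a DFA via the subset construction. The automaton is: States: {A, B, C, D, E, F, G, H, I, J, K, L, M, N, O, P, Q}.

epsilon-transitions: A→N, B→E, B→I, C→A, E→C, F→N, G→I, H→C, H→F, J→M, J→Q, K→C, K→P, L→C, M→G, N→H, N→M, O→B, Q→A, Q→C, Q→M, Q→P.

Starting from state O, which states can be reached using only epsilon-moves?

Start with {O}.
From O via epsilon: add B.
From B via epsilon: add E, I.
From E via epsilon: add C.
From C via epsilon: add A.
From A via epsilon: add N.
From N via epsilon: add H, M.
From H via epsilon: add F.
From M via epsilon: add G.
No new states can be added; the closed set is {A, B, C, E, F, G, H, I, M, N, O}.

{A, B, C, E, F, G, H, I, M, N, O}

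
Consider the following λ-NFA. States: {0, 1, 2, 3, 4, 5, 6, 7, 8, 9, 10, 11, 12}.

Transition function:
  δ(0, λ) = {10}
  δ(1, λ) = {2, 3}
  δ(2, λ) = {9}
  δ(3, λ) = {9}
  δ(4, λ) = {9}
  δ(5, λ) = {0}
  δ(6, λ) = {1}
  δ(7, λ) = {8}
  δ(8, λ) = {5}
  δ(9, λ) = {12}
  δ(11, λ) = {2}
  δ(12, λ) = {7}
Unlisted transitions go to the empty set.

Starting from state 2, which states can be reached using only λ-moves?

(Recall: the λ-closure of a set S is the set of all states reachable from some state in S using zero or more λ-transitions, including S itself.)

{0, 2, 5, 7, 8, 9, 10, 12}

Start with {2}.
From 2 via λ: add 9.
From 9 via λ: add 12.
From 12 via λ: add 7.
From 7 via λ: add 8.
From 8 via λ: add 5.
From 5 via λ: add 0.
From 0 via λ: add 10.
No new states can be added; the closed set is {0, 2, 5, 7, 8, 9, 10, 12}.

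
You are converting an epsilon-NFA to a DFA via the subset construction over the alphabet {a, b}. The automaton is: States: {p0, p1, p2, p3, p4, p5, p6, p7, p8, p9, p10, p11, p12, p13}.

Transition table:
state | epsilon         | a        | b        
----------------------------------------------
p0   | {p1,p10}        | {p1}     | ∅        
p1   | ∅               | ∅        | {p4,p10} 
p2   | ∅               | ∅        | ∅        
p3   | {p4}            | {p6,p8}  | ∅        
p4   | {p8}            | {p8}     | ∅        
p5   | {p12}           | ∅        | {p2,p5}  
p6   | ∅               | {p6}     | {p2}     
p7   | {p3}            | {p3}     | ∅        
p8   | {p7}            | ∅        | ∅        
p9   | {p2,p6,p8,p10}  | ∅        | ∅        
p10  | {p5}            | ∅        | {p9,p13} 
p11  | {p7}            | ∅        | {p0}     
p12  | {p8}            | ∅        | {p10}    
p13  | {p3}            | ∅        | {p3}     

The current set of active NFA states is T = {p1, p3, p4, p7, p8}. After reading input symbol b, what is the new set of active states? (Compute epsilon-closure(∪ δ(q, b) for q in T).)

{p3, p4, p5, p7, p8, p10, p12}

p1 on b → {p4, p10}.
No b-transition from p3, p4, p7, p8.
Union after reading b: {p4, p10}.
Now take the epsilon-closure:
From p4 via epsilon: add p8.
From p10 via epsilon: add p5.
From p5 via epsilon: add p12.
From p8 via epsilon: add p7.
From p7 via epsilon: add p3.
No new states can be added; the closed set is {p3, p4, p5, p7, p8, p10, p12}.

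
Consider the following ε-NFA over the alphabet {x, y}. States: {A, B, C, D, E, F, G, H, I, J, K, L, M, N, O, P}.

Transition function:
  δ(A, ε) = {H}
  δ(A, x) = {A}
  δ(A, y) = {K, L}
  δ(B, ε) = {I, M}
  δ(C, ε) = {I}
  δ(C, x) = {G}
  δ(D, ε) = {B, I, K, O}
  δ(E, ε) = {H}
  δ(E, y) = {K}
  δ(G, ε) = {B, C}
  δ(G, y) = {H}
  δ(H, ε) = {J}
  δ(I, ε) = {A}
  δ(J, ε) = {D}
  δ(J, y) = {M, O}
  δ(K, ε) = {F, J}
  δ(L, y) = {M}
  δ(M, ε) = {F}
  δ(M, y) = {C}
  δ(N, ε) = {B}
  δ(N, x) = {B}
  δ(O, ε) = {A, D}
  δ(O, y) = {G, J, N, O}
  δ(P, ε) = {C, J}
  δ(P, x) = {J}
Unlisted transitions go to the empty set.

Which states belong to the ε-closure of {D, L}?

{A, B, D, F, H, I, J, K, L, M, O}

Start with {D, L}.
From D via ε: add B, I, K, O.
From B via ε: add M.
From I via ε: add A.
From K via ε: add F, J.
From A via ε: add H.
No new states can be added; the closed set is {A, B, D, F, H, I, J, K, L, M, O}.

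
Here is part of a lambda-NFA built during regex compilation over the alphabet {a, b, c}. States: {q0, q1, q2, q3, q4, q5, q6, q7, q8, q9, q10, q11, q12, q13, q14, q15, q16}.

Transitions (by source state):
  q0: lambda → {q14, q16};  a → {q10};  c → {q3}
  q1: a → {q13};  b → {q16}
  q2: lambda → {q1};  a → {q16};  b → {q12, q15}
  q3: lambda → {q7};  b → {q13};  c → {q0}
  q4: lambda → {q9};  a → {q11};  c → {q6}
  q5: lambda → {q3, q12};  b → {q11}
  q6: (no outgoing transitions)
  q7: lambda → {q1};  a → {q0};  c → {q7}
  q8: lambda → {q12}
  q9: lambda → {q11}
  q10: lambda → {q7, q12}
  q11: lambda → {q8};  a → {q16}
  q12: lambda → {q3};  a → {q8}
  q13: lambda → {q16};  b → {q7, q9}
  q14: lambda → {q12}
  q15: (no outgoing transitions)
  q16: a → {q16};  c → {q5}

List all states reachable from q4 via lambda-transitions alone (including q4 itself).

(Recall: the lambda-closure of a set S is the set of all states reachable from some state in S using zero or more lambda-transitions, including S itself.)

{q1, q3, q4, q7, q8, q9, q11, q12}

Start with {q4}.
From q4 via lambda: add q9.
From q9 via lambda: add q11.
From q11 via lambda: add q8.
From q8 via lambda: add q12.
From q12 via lambda: add q3.
From q3 via lambda: add q7.
From q7 via lambda: add q1.
No new states can be added; the closed set is {q1, q3, q4, q7, q8, q9, q11, q12}.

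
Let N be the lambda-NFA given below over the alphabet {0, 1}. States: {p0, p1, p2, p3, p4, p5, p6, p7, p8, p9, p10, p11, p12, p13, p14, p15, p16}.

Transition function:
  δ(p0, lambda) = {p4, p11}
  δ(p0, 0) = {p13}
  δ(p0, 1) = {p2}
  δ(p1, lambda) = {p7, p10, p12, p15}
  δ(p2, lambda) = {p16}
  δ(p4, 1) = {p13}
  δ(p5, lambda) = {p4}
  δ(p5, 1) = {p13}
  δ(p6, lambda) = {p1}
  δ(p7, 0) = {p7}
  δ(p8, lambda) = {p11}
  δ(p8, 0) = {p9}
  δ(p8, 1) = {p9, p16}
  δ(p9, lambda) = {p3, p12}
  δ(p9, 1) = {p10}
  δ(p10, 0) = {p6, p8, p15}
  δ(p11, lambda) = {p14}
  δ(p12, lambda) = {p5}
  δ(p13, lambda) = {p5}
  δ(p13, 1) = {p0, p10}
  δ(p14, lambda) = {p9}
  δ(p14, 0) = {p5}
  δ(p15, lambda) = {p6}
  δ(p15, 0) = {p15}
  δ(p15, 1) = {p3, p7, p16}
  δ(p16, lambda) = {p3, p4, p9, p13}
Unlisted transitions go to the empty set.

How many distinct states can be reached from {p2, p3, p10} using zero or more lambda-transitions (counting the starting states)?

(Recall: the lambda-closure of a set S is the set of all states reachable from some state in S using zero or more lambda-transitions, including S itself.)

Start with {p2, p3, p10}.
From p2 via lambda: add p16.
From p16 via lambda: add p4, p9, p13.
From p9 via lambda: add p12.
From p13 via lambda: add p5.
lambda-closure = {p2, p3, p4, p5, p9, p10, p12, p13, p16}, which has 9 states.

9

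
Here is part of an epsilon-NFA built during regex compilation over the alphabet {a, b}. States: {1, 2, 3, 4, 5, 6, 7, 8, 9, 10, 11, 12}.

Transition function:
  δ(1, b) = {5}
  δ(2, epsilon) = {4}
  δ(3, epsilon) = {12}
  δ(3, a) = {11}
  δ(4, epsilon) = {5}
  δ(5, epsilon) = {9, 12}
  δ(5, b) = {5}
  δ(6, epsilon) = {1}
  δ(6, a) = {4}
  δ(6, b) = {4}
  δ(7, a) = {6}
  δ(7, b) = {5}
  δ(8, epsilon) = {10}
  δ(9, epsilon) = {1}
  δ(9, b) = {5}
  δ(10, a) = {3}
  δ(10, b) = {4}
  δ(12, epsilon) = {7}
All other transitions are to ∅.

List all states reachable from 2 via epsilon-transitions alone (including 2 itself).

Start with {2}.
From 2 via epsilon: add 4.
From 4 via epsilon: add 5.
From 5 via epsilon: add 9, 12.
From 9 via epsilon: add 1.
From 12 via epsilon: add 7.
No new states can be added; the closed set is {1, 2, 4, 5, 7, 9, 12}.

{1, 2, 4, 5, 7, 9, 12}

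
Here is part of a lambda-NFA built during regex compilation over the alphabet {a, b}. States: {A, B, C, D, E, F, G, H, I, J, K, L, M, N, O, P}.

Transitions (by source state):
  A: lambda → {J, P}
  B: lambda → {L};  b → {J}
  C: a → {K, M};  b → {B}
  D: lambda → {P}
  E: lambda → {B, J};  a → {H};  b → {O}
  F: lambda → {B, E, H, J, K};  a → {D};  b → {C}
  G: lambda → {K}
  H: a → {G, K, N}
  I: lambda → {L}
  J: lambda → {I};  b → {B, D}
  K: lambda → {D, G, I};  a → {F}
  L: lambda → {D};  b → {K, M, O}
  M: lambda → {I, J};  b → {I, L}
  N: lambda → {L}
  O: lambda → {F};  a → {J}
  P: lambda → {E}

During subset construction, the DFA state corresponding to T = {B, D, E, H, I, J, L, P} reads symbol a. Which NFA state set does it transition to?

{B, D, E, G, H, I, J, K, L, N, P}

E on a → {H}.
H on a → {G, K, N}.
No a-transition from B, D, I, J, L, P.
Union after reading a: {G, H, K, N}.
Now take the lambda-closure:
From K via lambda: add D, I.
From N via lambda: add L.
From D via lambda: add P.
From P via lambda: add E.
From E via lambda: add B, J.
No new states can be added; the closed set is {B, D, E, G, H, I, J, K, L, N, P}.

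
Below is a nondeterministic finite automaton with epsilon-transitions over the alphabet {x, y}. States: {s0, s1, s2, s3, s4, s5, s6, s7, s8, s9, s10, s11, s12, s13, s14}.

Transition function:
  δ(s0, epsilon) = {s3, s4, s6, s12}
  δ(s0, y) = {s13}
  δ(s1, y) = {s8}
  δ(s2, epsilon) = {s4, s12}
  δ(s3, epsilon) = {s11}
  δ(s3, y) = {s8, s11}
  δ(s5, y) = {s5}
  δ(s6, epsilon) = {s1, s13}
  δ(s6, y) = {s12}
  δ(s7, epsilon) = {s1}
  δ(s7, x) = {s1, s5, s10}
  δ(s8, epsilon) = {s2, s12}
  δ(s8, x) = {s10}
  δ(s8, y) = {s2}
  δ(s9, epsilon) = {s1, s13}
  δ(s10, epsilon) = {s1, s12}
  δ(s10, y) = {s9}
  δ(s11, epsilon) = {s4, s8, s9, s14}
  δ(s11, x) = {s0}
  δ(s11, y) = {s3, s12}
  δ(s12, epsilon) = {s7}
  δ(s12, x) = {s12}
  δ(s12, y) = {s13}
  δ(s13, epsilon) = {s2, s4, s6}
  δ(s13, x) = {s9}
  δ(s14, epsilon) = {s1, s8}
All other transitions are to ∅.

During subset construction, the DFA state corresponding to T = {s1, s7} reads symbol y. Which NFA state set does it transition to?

{s1, s2, s4, s7, s8, s12}

s1 on y → {s8}.
No y-transition from s7.
Union after reading y: {s8}.
Now take the epsilon-closure:
From s8 via epsilon: add s2, s12.
From s2 via epsilon: add s4.
From s12 via epsilon: add s7.
From s7 via epsilon: add s1.
No new states can be added; the closed set is {s1, s2, s4, s7, s8, s12}.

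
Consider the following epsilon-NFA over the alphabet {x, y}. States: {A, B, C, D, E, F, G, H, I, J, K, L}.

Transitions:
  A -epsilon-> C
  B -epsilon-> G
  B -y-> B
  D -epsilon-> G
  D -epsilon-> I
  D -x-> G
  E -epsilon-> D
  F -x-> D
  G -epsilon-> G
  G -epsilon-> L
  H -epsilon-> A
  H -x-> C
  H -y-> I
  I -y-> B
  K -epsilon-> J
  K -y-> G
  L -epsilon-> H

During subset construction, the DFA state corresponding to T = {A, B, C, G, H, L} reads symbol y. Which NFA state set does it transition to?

{A, B, C, G, H, I, L}

B on y → {B}.
H on y → {I}.
No y-transition from A, C, G, L.
Union after reading y: {B, I}.
Now take the epsilon-closure:
From B via epsilon: add G.
From G via epsilon: add L.
From L via epsilon: add H.
From H via epsilon: add A.
From A via epsilon: add C.
No new states can be added; the closed set is {A, B, C, G, H, I, L}.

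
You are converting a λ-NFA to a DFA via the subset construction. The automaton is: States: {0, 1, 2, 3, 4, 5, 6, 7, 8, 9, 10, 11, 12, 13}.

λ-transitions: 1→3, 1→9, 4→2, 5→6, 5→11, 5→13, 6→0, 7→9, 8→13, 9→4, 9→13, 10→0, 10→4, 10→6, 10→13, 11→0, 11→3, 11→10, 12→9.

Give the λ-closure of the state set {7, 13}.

{2, 4, 7, 9, 13}

Start with {7, 13}.
From 7 via λ: add 9.
From 9 via λ: add 4.
From 4 via λ: add 2.
No new states can be added; the closed set is {2, 4, 7, 9, 13}.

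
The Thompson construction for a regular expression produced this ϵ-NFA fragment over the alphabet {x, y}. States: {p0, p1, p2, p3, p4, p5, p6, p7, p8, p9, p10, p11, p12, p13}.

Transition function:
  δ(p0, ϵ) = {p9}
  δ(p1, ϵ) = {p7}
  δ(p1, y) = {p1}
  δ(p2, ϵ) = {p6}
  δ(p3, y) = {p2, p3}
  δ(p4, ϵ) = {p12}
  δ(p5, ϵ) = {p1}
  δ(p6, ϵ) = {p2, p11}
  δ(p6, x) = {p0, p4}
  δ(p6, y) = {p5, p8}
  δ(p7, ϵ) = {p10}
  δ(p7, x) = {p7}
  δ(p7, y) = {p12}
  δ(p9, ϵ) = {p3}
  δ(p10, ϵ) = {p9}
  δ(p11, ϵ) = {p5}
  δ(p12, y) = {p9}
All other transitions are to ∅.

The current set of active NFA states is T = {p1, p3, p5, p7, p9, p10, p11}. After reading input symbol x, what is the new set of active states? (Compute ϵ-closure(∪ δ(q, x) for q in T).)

{p3, p7, p9, p10}

p7 on x → {p7}.
No x-transition from p1, p3, p5, p9, p10, p11.
Union after reading x: {p7}.
Now take the ϵ-closure:
From p7 via ϵ: add p10.
From p10 via ϵ: add p9.
From p9 via ϵ: add p3.
No new states can be added; the closed set is {p3, p7, p9, p10}.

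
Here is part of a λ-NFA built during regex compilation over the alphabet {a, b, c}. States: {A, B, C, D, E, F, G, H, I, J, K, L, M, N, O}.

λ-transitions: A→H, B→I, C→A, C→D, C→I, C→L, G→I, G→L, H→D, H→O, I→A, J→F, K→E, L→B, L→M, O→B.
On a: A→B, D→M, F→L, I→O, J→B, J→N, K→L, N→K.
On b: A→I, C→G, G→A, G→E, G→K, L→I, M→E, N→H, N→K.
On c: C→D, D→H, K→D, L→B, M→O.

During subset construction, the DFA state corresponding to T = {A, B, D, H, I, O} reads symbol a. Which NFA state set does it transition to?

{A, B, D, H, I, M, O}

A on a → {B}.
D on a → {M}.
I on a → {O}.
No a-transition from B, H, O.
Union after reading a: {B, M, O}.
Now take the λ-closure:
From B via λ: add I.
From I via λ: add A.
From A via λ: add H.
From H via λ: add D.
No new states can be added; the closed set is {A, B, D, H, I, M, O}.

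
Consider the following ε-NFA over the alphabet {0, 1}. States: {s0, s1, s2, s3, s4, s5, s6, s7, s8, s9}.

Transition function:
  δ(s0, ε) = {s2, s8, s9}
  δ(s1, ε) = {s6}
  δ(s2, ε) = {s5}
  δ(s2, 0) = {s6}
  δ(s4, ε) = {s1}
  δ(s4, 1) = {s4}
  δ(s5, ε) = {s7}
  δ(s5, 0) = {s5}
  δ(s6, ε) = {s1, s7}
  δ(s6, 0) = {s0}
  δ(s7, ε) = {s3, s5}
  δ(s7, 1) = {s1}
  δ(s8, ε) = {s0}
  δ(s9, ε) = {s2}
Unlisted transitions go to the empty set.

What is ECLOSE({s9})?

Start with {s9}.
From s9 via ε: add s2.
From s2 via ε: add s5.
From s5 via ε: add s7.
From s7 via ε: add s3.
No new states can be added; the closed set is {s2, s3, s5, s7, s9}.

{s2, s3, s5, s7, s9}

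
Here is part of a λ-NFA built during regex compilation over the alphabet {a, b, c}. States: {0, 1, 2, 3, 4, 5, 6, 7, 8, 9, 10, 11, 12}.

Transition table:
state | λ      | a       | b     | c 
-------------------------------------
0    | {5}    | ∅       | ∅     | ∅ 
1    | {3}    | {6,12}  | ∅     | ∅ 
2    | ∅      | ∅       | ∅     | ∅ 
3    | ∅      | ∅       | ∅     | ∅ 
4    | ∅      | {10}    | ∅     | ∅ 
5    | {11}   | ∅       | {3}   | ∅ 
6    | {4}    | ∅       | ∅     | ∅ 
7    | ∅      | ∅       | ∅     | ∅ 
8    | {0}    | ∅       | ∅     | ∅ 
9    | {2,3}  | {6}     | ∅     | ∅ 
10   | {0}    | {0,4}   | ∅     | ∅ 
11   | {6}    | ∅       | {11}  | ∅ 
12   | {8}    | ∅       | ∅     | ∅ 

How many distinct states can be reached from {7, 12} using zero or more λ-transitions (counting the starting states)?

8

Start with {7, 12}.
From 12 via λ: add 8.
From 8 via λ: add 0.
From 0 via λ: add 5.
From 5 via λ: add 11.
From 11 via λ: add 6.
From 6 via λ: add 4.
λ-closure = {0, 4, 5, 6, 7, 8, 11, 12}, which has 8 states.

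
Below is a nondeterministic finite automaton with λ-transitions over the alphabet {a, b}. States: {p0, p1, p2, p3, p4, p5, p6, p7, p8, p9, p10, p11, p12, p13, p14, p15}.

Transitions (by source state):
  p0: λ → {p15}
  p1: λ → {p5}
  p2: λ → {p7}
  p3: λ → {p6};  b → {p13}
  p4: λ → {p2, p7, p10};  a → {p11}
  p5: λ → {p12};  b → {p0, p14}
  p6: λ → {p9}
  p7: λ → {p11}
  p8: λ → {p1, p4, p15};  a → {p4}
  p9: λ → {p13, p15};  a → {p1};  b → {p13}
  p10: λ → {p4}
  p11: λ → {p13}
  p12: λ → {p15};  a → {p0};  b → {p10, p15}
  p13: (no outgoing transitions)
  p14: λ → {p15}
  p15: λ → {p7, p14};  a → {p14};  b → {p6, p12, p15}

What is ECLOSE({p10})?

{p2, p4, p7, p10, p11, p13}

Start with {p10}.
From p10 via λ: add p4.
From p4 via λ: add p2, p7.
From p7 via λ: add p11.
From p11 via λ: add p13.
No new states can be added; the closed set is {p2, p4, p7, p10, p11, p13}.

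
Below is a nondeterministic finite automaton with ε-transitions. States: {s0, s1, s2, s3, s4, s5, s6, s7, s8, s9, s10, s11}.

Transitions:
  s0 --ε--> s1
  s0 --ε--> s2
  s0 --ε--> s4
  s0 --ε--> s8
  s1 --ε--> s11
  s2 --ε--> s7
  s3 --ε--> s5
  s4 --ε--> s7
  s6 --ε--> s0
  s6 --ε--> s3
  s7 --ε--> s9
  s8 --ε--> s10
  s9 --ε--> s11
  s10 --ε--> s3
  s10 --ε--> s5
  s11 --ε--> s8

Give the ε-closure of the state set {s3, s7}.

{s3, s5, s7, s8, s9, s10, s11}

Start with {s3, s7}.
From s3 via ε: add s5.
From s7 via ε: add s9.
From s9 via ε: add s11.
From s11 via ε: add s8.
From s8 via ε: add s10.
No new states can be added; the closed set is {s3, s5, s7, s8, s9, s10, s11}.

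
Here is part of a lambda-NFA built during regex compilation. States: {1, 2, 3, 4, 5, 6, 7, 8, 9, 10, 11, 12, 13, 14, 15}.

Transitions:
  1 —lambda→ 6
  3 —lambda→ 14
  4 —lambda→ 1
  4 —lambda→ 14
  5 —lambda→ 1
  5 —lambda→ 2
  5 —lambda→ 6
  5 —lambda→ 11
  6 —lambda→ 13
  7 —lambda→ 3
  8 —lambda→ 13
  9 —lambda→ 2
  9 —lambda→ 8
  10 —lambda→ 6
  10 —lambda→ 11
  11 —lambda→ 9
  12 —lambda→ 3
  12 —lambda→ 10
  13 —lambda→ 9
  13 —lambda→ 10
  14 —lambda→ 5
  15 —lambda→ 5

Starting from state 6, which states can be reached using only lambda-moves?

{2, 6, 8, 9, 10, 11, 13}

Start with {6}.
From 6 via lambda: add 13.
From 13 via lambda: add 9, 10.
From 9 via lambda: add 2, 8.
From 10 via lambda: add 11.
No new states can be added; the closed set is {2, 6, 8, 9, 10, 11, 13}.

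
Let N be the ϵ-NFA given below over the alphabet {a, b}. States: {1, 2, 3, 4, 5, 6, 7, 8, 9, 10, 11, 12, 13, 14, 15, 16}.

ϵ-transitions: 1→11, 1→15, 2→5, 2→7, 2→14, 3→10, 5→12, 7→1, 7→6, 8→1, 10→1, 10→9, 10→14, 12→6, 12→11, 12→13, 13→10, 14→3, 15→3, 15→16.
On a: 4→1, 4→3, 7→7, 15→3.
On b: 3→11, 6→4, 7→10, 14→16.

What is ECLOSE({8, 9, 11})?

{1, 3, 8, 9, 10, 11, 14, 15, 16}

Start with {8, 9, 11}.
From 8 via ϵ: add 1.
From 1 via ϵ: add 15.
From 15 via ϵ: add 3, 16.
From 3 via ϵ: add 10.
From 10 via ϵ: add 14.
No new states can be added; the closed set is {1, 3, 8, 9, 10, 11, 14, 15, 16}.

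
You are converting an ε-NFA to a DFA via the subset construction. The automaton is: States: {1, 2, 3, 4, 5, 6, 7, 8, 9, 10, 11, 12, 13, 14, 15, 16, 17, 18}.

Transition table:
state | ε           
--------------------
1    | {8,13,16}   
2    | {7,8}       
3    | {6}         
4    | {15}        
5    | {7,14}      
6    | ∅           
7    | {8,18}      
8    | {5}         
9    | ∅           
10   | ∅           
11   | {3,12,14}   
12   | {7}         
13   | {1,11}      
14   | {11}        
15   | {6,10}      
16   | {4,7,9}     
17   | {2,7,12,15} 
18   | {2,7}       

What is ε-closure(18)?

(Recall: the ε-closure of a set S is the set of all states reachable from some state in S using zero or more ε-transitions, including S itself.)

{2, 3, 5, 6, 7, 8, 11, 12, 14, 18}

Start with {18}.
From 18 via ε: add 2, 7.
From 2 via ε: add 8.
From 8 via ε: add 5.
From 5 via ε: add 14.
From 14 via ε: add 11.
From 11 via ε: add 3, 12.
From 3 via ε: add 6.
No new states can be added; the closed set is {2, 3, 5, 6, 7, 8, 11, 12, 14, 18}.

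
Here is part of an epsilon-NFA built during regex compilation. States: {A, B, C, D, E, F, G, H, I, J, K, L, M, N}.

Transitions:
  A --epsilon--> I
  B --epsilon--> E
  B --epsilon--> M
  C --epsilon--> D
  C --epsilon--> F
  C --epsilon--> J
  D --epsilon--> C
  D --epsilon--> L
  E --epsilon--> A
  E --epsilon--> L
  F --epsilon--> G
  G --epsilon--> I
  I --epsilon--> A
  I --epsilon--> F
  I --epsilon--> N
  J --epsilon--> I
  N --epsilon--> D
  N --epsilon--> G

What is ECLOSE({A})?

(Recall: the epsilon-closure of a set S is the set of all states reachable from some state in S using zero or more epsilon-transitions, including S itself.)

Start with {A}.
From A via epsilon: add I.
From I via epsilon: add F, N.
From F via epsilon: add G.
From N via epsilon: add D.
From D via epsilon: add C, L.
From C via epsilon: add J.
No new states can be added; the closed set is {A, C, D, F, G, I, J, L, N}.

{A, C, D, F, G, I, J, L, N}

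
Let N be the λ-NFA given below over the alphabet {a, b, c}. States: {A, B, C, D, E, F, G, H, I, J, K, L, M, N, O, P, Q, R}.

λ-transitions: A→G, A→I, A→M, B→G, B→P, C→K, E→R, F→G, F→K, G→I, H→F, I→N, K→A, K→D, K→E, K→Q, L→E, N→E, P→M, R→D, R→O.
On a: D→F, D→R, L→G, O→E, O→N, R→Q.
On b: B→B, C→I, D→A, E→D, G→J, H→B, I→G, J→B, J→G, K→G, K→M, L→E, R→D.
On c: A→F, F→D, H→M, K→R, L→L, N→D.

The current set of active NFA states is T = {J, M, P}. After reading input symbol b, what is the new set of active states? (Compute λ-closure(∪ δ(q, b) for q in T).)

J on b → {B, G}.
No b-transition from M, P.
Union after reading b: {B, G}.
Now take the λ-closure:
From B via λ: add P.
From G via λ: add I.
From I via λ: add N.
From P via λ: add M.
From N via λ: add E.
From E via λ: add R.
From R via λ: add D, O.
No new states can be added; the closed set is {B, D, E, G, I, M, N, O, P, R}.

{B, D, E, G, I, M, N, O, P, R}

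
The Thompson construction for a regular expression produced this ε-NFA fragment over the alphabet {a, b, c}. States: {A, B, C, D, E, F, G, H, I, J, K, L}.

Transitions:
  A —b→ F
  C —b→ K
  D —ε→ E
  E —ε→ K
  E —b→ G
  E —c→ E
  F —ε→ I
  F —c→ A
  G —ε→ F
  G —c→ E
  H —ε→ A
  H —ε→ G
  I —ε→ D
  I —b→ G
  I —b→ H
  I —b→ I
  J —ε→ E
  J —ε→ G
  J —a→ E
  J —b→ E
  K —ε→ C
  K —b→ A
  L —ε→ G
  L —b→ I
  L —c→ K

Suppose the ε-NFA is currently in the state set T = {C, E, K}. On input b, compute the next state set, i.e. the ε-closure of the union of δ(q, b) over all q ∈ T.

C on b → {K}.
E on b → {G}.
K on b → {A}.
Union after reading b: {A, G, K}.
Now take the ε-closure:
From G via ε: add F.
From K via ε: add C.
From F via ε: add I.
From I via ε: add D.
From D via ε: add E.
No new states can be added; the closed set is {A, C, D, E, F, G, I, K}.

{A, C, D, E, F, G, I, K}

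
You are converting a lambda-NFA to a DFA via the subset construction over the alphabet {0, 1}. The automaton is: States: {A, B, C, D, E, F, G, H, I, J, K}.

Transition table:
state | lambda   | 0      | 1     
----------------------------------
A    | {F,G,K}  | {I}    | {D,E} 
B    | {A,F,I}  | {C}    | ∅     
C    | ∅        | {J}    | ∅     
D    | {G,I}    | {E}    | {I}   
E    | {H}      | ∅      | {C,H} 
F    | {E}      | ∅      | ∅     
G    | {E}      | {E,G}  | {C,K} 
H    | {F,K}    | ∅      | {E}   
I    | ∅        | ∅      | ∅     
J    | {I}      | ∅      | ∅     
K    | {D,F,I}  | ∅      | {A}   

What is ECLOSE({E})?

{D, E, F, G, H, I, K}

Start with {E}.
From E via lambda: add H.
From H via lambda: add F, K.
From K via lambda: add D, I.
From D via lambda: add G.
No new states can be added; the closed set is {D, E, F, G, H, I, K}.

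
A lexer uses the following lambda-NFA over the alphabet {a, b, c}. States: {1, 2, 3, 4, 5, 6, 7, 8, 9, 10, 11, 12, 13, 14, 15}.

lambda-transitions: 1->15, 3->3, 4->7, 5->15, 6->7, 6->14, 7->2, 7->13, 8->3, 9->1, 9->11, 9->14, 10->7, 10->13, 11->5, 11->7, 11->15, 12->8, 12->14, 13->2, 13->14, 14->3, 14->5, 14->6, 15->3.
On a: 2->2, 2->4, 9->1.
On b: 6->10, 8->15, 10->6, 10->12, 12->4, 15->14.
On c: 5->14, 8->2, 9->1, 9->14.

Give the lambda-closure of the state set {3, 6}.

Start with {3, 6}.
From 6 via lambda: add 7, 14.
From 7 via lambda: add 2, 13.
From 14 via lambda: add 5.
From 5 via lambda: add 15.
No new states can be added; the closed set is {2, 3, 5, 6, 7, 13, 14, 15}.

{2, 3, 5, 6, 7, 13, 14, 15}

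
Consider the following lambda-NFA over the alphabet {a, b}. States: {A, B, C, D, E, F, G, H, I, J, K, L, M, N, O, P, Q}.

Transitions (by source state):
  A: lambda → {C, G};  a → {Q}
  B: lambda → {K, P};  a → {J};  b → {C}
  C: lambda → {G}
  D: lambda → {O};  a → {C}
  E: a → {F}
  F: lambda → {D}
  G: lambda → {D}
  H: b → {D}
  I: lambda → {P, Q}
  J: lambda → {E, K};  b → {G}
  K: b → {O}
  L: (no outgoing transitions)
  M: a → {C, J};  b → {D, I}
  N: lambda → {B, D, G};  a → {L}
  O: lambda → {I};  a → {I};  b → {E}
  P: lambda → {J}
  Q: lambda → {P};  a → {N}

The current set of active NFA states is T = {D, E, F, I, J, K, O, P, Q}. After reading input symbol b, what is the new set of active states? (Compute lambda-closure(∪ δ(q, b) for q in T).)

{D, E, G, I, J, K, O, P, Q}

J on b → {G}.
K on b → {O}.
O on b → {E}.
No b-transition from D, E, F, I, P, Q.
Union after reading b: {E, G, O}.
Now take the lambda-closure:
From G via lambda: add D.
From O via lambda: add I.
From I via lambda: add P, Q.
From P via lambda: add J.
From J via lambda: add K.
No new states can be added; the closed set is {D, E, G, I, J, K, O, P, Q}.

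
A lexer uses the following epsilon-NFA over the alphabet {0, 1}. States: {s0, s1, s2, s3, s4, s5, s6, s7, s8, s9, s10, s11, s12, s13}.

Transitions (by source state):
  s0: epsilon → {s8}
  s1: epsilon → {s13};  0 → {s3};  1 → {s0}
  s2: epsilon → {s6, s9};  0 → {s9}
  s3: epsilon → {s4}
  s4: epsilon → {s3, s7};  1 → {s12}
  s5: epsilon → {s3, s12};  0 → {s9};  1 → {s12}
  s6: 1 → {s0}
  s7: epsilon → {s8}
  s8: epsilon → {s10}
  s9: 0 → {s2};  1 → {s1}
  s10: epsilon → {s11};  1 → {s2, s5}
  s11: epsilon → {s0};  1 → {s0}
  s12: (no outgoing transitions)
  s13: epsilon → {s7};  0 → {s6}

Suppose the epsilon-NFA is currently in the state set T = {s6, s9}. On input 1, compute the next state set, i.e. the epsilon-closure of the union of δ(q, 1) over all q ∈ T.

s6 on 1 → {s0}.
s9 on 1 → {s1}.
Union after reading 1: {s0, s1}.
Now take the epsilon-closure:
From s0 via epsilon: add s8.
From s1 via epsilon: add s13.
From s8 via epsilon: add s10.
From s13 via epsilon: add s7.
From s10 via epsilon: add s11.
No new states can be added; the closed set is {s0, s1, s7, s8, s10, s11, s13}.

{s0, s1, s7, s8, s10, s11, s13}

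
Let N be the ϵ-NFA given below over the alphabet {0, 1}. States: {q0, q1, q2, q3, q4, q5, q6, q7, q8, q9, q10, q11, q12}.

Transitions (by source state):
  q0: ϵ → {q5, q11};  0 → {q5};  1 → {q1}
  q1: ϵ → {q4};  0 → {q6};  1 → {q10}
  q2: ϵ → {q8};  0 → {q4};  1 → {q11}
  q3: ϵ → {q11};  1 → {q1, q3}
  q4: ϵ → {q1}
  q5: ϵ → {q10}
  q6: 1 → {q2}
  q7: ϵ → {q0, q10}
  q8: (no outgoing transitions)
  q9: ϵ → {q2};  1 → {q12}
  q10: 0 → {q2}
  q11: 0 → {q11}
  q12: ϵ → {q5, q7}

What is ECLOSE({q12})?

Start with {q12}.
From q12 via ϵ: add q5, q7.
From q5 via ϵ: add q10.
From q7 via ϵ: add q0.
From q0 via ϵ: add q11.
No new states can be added; the closed set is {q0, q5, q7, q10, q11, q12}.

{q0, q5, q7, q10, q11, q12}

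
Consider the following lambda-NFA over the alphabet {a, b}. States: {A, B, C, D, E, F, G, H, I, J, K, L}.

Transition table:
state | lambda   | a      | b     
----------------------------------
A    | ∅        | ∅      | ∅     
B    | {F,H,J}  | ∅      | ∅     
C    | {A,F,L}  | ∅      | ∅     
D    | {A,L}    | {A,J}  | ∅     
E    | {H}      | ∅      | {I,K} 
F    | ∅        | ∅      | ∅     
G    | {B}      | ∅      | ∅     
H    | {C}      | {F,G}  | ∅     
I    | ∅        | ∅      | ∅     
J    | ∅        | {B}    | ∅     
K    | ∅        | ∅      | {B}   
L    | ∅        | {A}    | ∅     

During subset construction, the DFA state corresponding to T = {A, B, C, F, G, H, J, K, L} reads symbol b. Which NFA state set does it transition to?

{A, B, C, F, H, J, L}

K on b → {B}.
No b-transition from A, B, C, F, G, H, J, L.
Union after reading b: {B}.
Now take the lambda-closure:
From B via lambda: add F, H, J.
From H via lambda: add C.
From C via lambda: add A, L.
No new states can be added; the closed set is {A, B, C, F, H, J, L}.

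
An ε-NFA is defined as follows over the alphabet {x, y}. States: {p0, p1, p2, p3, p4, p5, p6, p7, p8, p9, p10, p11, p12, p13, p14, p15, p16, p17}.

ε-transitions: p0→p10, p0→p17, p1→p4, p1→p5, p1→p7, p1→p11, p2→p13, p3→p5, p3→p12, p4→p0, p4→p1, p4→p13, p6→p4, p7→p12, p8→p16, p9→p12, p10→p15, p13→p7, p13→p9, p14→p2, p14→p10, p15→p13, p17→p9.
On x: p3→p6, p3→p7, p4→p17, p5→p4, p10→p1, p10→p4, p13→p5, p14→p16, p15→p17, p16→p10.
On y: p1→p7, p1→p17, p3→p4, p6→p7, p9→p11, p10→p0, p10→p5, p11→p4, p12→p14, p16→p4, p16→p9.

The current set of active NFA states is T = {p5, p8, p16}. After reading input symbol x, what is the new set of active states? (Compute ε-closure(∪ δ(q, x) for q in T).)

p5 on x → {p4}.
p16 on x → {p10}.
No x-transition from p8.
Union after reading x: {p4, p10}.
Now take the ε-closure:
From p4 via ε: add p0, p1, p13.
From p10 via ε: add p15.
From p0 via ε: add p17.
From p1 via ε: add p5, p7, p11.
From p13 via ε: add p9.
From p7 via ε: add p12.
No new states can be added; the closed set is {p0, p1, p4, p5, p7, p9, p10, p11, p12, p13, p15, p17}.

{p0, p1, p4, p5, p7, p9, p10, p11, p12, p13, p15, p17}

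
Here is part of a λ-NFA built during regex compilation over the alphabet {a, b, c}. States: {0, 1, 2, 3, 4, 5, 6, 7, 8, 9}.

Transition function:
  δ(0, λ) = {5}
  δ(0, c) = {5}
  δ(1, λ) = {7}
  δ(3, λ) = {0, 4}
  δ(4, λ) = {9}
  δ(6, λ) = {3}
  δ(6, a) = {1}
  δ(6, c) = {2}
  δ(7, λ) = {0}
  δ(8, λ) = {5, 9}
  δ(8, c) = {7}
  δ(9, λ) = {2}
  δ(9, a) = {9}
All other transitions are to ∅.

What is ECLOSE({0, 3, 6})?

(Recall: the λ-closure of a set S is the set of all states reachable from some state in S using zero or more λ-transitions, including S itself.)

{0, 2, 3, 4, 5, 6, 9}

Start with {0, 3, 6}.
From 0 via λ: add 5.
From 3 via λ: add 4.
From 4 via λ: add 9.
From 9 via λ: add 2.
No new states can be added; the closed set is {0, 2, 3, 4, 5, 6, 9}.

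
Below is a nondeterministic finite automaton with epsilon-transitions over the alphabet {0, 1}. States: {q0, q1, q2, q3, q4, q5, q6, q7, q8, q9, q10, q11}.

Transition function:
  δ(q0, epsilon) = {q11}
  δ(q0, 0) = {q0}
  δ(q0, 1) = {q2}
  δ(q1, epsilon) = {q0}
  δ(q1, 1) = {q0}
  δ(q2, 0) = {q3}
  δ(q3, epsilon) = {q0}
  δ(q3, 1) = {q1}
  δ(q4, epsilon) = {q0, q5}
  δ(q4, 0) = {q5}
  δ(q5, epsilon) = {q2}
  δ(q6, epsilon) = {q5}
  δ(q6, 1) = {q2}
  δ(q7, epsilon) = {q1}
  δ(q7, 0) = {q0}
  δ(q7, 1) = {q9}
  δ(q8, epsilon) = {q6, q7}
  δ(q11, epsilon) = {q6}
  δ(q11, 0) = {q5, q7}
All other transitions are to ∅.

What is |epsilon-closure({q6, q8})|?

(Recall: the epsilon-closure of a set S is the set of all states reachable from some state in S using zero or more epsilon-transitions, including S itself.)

Start with {q6, q8}.
From q6 via epsilon: add q5.
From q8 via epsilon: add q7.
From q5 via epsilon: add q2.
From q7 via epsilon: add q1.
From q1 via epsilon: add q0.
From q0 via epsilon: add q11.
epsilon-closure = {q0, q1, q2, q5, q6, q7, q8, q11}, which has 8 states.

8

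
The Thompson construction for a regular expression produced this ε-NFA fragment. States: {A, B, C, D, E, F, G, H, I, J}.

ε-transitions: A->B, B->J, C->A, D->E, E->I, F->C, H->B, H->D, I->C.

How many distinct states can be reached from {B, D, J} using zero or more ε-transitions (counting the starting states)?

7

Start with {B, D, J}.
From D via ε: add E.
From E via ε: add I.
From I via ε: add C.
From C via ε: add A.
ε-closure = {A, B, C, D, E, I, J}, which has 7 states.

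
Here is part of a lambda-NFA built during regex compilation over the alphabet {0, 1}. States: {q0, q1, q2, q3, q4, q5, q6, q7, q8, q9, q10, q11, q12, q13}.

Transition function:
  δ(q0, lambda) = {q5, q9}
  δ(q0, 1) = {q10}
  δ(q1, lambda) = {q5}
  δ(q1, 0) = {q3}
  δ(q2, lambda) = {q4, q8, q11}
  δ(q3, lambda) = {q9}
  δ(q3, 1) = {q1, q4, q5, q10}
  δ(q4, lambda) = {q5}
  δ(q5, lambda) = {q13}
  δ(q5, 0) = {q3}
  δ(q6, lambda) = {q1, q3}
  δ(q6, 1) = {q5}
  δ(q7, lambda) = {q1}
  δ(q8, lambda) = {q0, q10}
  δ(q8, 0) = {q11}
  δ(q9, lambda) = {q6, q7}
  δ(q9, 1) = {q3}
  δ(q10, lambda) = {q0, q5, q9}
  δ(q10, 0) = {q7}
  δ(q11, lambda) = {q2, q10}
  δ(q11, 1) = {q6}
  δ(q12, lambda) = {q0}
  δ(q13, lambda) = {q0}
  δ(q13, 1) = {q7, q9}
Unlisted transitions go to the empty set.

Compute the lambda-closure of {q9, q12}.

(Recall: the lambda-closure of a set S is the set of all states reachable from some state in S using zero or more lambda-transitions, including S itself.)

{q0, q1, q3, q5, q6, q7, q9, q12, q13}

Start with {q9, q12}.
From q9 via lambda: add q6, q7.
From q12 via lambda: add q0.
From q0 via lambda: add q5.
From q6 via lambda: add q1, q3.
From q5 via lambda: add q13.
No new states can be added; the closed set is {q0, q1, q3, q5, q6, q7, q9, q12, q13}.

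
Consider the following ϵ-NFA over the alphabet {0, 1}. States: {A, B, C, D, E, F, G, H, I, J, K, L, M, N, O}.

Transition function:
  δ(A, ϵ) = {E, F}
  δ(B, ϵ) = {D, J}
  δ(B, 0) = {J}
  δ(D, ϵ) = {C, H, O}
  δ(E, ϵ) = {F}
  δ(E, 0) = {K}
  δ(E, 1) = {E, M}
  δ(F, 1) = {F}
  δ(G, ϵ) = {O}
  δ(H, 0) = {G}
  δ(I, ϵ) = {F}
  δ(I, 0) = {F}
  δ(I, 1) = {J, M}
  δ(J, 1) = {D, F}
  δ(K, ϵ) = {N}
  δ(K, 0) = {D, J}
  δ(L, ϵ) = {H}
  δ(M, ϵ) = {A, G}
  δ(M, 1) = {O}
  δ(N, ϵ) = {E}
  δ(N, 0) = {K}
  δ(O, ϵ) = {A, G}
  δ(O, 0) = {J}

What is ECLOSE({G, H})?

Start with {G, H}.
From G via ϵ: add O.
From O via ϵ: add A.
From A via ϵ: add E, F.
No new states can be added; the closed set is {A, E, F, G, H, O}.

{A, E, F, G, H, O}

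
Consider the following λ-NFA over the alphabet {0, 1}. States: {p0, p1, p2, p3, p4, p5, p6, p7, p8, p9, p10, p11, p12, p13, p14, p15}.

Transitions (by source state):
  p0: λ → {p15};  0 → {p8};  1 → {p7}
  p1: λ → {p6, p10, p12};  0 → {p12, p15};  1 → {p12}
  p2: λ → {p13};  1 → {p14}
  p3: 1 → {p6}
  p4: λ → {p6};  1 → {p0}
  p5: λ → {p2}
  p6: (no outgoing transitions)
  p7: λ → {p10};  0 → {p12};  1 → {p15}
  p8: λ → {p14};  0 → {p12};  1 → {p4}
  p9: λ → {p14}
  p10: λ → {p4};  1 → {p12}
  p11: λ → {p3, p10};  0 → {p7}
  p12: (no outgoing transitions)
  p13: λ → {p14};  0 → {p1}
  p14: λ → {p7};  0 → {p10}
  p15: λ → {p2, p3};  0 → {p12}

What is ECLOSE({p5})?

Start with {p5}.
From p5 via λ: add p2.
From p2 via λ: add p13.
From p13 via λ: add p14.
From p14 via λ: add p7.
From p7 via λ: add p10.
From p10 via λ: add p4.
From p4 via λ: add p6.
No new states can be added; the closed set is {p2, p4, p5, p6, p7, p10, p13, p14}.

{p2, p4, p5, p6, p7, p10, p13, p14}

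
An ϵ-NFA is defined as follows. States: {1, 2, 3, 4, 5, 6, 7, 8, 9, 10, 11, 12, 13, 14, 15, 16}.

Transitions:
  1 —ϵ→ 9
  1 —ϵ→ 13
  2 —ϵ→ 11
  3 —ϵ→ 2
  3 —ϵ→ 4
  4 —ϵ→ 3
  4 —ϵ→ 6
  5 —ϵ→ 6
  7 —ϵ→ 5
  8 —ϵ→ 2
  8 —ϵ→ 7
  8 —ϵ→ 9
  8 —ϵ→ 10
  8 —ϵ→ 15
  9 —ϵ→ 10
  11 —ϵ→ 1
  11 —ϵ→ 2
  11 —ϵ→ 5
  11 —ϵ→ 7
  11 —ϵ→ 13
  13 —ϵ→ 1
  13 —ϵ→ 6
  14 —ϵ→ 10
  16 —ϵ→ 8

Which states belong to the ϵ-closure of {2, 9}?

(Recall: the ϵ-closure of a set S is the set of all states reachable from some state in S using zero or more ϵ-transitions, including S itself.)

Start with {2, 9}.
From 2 via ϵ: add 11.
From 9 via ϵ: add 10.
From 11 via ϵ: add 1, 5, 7, 13.
From 5 via ϵ: add 6.
No new states can be added; the closed set is {1, 2, 5, 6, 7, 9, 10, 11, 13}.

{1, 2, 5, 6, 7, 9, 10, 11, 13}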